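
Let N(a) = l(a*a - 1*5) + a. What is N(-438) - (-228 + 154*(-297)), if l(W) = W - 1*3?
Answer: 237364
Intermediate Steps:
l(W) = -3 + W (l(W) = W - 3 = -3 + W)
N(a) = -8 + a + a² (N(a) = (-3 + (a*a - 1*5)) + a = (-3 + (a² - 5)) + a = (-3 + (-5 + a²)) + a = (-8 + a²) + a = -8 + a + a²)
N(-438) - (-228 + 154*(-297)) = (-8 - 438 + (-438)²) - (-228 + 154*(-297)) = (-8 - 438 + 191844) - (-228 - 45738) = 191398 - 1*(-45966) = 191398 + 45966 = 237364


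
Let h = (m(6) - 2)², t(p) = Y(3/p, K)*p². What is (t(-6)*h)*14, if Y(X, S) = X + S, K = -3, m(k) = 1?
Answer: -1764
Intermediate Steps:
Y(X, S) = S + X
t(p) = p²*(-3 + 3/p) (t(p) = (-3 + 3/p)*p² = p²*(-3 + 3/p))
h = 1 (h = (1 - 2)² = (-1)² = 1)
(t(-6)*h)*14 = ((3*(-6)*(1 - 1*(-6)))*1)*14 = ((3*(-6)*(1 + 6))*1)*14 = ((3*(-6)*7)*1)*14 = -126*1*14 = -126*14 = -1764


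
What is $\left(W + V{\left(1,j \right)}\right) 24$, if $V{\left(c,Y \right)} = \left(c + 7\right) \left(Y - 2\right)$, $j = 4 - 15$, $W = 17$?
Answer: $-2088$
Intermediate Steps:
$j = -11$ ($j = 4 - 15 = -11$)
$V{\left(c,Y \right)} = \left(-2 + Y\right) \left(7 + c\right)$ ($V{\left(c,Y \right)} = \left(7 + c\right) \left(-2 + Y\right) = \left(-2 + Y\right) \left(7 + c\right)$)
$\left(W + V{\left(1,j \right)}\right) 24 = \left(17 - 104\right) 24 = \left(-87\right) 24 = -2088$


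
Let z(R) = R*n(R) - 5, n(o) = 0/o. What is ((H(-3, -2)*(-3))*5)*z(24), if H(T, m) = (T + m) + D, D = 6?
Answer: 75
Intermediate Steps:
n(o) = 0
H(T, m) = 6 + T + m (H(T, m) = (T + m) + 6 = 6 + T + m)
z(R) = -5 (z(R) = R*0 - 5 = 0 - 5 = -5)
((H(-3, -2)*(-3))*5)*z(24) = (((6 - 3 - 2)*(-3))*5)*(-5) = ((1*(-3))*5)*(-5) = -3*5*(-5) = -15*(-5) = 75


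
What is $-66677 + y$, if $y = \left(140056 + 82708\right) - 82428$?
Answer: $73659$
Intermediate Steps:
$y = 140336$ ($y = 222764 - 82428 = 140336$)
$-66677 + y = -66677 + 140336 = 73659$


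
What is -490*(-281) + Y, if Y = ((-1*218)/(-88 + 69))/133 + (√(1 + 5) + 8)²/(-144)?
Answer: 25051796611/181944 - √6/9 ≈ 1.3769e+5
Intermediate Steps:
Y = 218/2527 - (8 + √6)²/144 (Y = -218/(-19)*(1/133) + (√6 + 8)²*(-1/144) = -218*(-1/19)*(1/133) + (8 + √6)²*(-1/144) = (218/19)*(1/133) - (8 + √6)²/144 = 218/2527 - (8 + √6)²/144 ≈ -0.67201)
-490*(-281) + Y = -490*(-281) + (-72749/181944 - √6/9) = 137690 + (-72749/181944 - √6/9) = 25051796611/181944 - √6/9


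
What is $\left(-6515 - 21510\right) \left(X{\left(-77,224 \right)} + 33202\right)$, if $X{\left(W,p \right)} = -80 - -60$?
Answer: $-929925550$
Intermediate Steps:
$X{\left(W,p \right)} = -20$ ($X{\left(W,p \right)} = -80 + 60 = -20$)
$\left(-6515 - 21510\right) \left(X{\left(-77,224 \right)} + 33202\right) = \left(-6515 - 21510\right) \left(-20 + 33202\right) = \left(-28025\right) 33182 = -929925550$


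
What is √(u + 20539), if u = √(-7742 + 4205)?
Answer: √(20539 + 3*I*√393) ≈ 143.31 + 0.207*I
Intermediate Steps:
u = 3*I*√393 (u = √(-3537) = 3*I*√393 ≈ 59.473*I)
√(u + 20539) = √(3*I*√393 + 20539) = √(20539 + 3*I*√393)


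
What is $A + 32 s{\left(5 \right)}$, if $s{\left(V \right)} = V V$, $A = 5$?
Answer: $805$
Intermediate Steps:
$s{\left(V \right)} = V^{2}$
$A + 32 s{\left(5 \right)} = 5 + 32 \cdot 5^{2} = 5 + 32 \cdot 25 = 5 + 800 = 805$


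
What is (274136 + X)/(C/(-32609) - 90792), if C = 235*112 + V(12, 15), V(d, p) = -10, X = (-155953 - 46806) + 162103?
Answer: -3806774660/1480331319 ≈ -2.5716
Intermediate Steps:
X = -40656 (X = -202759 + 162103 = -40656)
C = 26310 (C = 235*112 - 10 = 26320 - 10 = 26310)
(274136 + X)/(C/(-32609) - 90792) = (274136 - 40656)/(26310/(-32609) - 90792) = 233480/(26310*(-1/32609) - 90792) = 233480/(-26310/32609 - 90792) = 233480/(-2960662638/32609) = 233480*(-32609/2960662638) = -3806774660/1480331319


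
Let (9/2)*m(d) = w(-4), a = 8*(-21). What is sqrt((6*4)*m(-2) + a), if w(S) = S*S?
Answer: 2*I*sqrt(186)/3 ≈ 9.0921*I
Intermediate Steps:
w(S) = S**2
a = -168
m(d) = 32/9 (m(d) = (2/9)*(-4)**2 = (2/9)*16 = 32/9)
sqrt((6*4)*m(-2) + a) = sqrt((6*4)*(32/9) - 168) = sqrt(24*(32/9) - 168) = sqrt(256/3 - 168) = sqrt(-248/3) = 2*I*sqrt(186)/3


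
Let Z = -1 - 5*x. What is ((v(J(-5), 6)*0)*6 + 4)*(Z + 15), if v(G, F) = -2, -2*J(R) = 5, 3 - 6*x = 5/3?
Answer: 464/9 ≈ 51.556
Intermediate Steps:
x = 2/9 (x = ½ - 5/(6*3) = ½ - ⅙*5/3 = ½ - 5/18 = 2/9 ≈ 0.22222)
J(R) = -5/2 (J(R) = -½*5 = -5/2)
Z = -19/9 (Z = -1 - 5*2/9 = -1 - 10/9 = -19/9 ≈ -2.1111)
((v(J(-5), 6)*0)*6 + 4)*(Z + 15) = (-2*0*6 + 4)*(-19/9 + 15) = (0*6 + 4)*(116/9) = (0 + 4)*(116/9) = 4*(116/9) = 464/9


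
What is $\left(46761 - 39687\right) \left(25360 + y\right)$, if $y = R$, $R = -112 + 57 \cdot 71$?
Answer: $207232830$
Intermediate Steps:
$R = 3935$ ($R = -112 + 4047 = 3935$)
$y = 3935$
$\left(46761 - 39687\right) \left(25360 + y\right) = \left(46761 - 39687\right) \left(25360 + 3935\right) = 7074 \cdot 29295 = 207232830$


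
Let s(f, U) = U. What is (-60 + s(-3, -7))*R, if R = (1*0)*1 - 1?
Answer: 67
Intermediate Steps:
R = -1 (R = 0*1 - 1 = 0 - 1 = -1)
(-60 + s(-3, -7))*R = (-60 - 7)*(-1) = -67*(-1) = 67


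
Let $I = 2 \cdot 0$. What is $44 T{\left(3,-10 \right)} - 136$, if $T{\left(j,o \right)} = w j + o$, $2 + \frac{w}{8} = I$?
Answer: $-2688$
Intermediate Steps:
$I = 0$
$w = -16$ ($w = -16 + 8 \cdot 0 = -16 + 0 = -16$)
$T{\left(j,o \right)} = o - 16 j$ ($T{\left(j,o \right)} = - 16 j + o = o - 16 j$)
$44 T{\left(3,-10 \right)} - 136 = 44 \left(-10 - 48\right) - 136 = 44 \left(-58\right) - 136 = -2552 - 136 = -2688$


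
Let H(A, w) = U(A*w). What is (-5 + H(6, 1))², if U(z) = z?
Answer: 1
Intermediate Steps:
H(A, w) = A*w
(-5 + H(6, 1))² = (-5 + 6*1)² = (-5 + 6)² = 1² = 1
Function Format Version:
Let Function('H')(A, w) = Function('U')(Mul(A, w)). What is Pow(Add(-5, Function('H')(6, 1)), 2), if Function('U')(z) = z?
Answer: 1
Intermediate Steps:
Function('H')(A, w) = Mul(A, w)
Pow(Add(-5, Function('H')(6, 1)), 2) = Pow(Add(-5, Mul(6, 1)), 2) = Pow(Add(-5, 6), 2) = Pow(1, 2) = 1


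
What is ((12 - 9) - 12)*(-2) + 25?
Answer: 43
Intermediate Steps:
((12 - 9) - 12)*(-2) + 25 = (3 - 12)*(-2) + 25 = -9*(-2) + 25 = 18 + 25 = 43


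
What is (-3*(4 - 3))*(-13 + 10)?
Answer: 9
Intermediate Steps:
(-3*(4 - 3))*(-13 + 10) = -3*1*(-3) = -3*(-3) = 9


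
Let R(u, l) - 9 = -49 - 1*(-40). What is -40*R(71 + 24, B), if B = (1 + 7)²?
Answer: 0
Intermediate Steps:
B = 64 (B = 8² = 64)
R(u, l) = 0 (R(u, l) = 9 + (-49 - 1*(-40)) = 9 + (-49 + 40) = 9 - 9 = 0)
-40*R(71 + 24, B) = -40*0 = 0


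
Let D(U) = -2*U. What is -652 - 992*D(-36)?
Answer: -72076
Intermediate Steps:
-652 - 992*D(-36) = -652 - (-1984)*(-36) = -652 - 992*72 = -652 - 71424 = -72076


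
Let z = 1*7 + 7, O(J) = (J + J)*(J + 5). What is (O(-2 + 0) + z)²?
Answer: 4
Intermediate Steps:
O(J) = 2*J*(5 + J) (O(J) = (2*J)*(5 + J) = 2*J*(5 + J))
z = 14 (z = 7 + 7 = 14)
(O(-2 + 0) + z)² = (2*(-2 + 0)*(5 + (-2 + 0)) + 14)² = (2*(-2)*(5 - 2) + 14)² = (2*(-2)*3 + 14)² = (-12 + 14)² = 2² = 4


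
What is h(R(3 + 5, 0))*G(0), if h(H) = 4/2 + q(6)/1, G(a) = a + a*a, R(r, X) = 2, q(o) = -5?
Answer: 0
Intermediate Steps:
G(a) = a + a²
h(H) = -3 (h(H) = 4/2 - 5/1 = 4*(½) - 5*1 = 2 - 5 = -3)
h(R(3 + 5, 0))*G(0) = -0*(1 + 0) = -0 = -3*0 = 0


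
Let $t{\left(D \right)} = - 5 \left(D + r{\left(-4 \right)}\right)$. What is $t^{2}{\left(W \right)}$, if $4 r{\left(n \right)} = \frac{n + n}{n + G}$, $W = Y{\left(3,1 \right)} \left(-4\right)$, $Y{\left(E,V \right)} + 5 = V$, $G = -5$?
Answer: $\frac{532900}{81} \approx 6579.0$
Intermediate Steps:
$Y{\left(E,V \right)} = -5 + V$
$W = 16$ ($W = \left(-5 + 1\right) \left(-4\right) = \left(-4\right) \left(-4\right) = 16$)
$r{\left(n \right)} = \frac{n}{2 \left(-5 + n\right)}$ ($r{\left(n \right)} = \frac{\left(n + n\right) \frac{1}{n - 5}}{4} = \frac{2 n \frac{1}{-5 + n}}{4} = \frac{n}{2 \left(-5 + n\right)}$)
$t{\left(D \right)} = - \frac{10}{9} - 5 D$ ($t{\left(D \right)} = - 5 \left(D + \frac{1}{2} \left(-4\right) \frac{1}{-5 - 4}\right) = - 5 \left(D + \frac{1}{2} \left(-4\right) \frac{1}{-9}\right) = - 5 \left(D + \frac{1}{2} \left(-4\right) \left(- \frac{1}{9}\right)\right) = - 5 \left(D + \frac{2}{9}\right) = - 5 \left(\frac{2}{9} + D\right) = - \frac{10}{9} - 5 D$)
$t^{2}{\left(W \right)} = \left(- \frac{10}{9} - 80\right)^{2} = \left(- \frac{730}{9}\right)^{2} = \frac{532900}{81}$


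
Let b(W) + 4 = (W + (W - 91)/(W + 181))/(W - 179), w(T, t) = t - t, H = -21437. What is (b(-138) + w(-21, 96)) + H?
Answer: -292256108/13631 ≈ -21441.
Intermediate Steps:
w(T, t) = 0
b(W) = -4 + (W + (-91 + W)/(181 + W))/(-179 + W) (b(W) = -4 + (W + (W - 91)/(W + 181))/(W - 179) = -4 + (W + (-91 + W)/(181 + W))/(-179 + W))
(b(-138) + w(-21, 96)) + H = ((129505 - 3*(-138)² + 174*(-138))/(-32399 + (-138)² + 2*(-138)) + 0) - 21437 = ((129505 - 3*19044 - 24012)/(-32399 + 19044 - 276) + 0) - 21437 = ((129505 - 57132 - 24012)/(-13631) + 0) - 21437 = (-1/13631*48361 + 0) - 21437 = (-48361/13631 + 0) - 21437 = -48361/13631 - 21437 = -292256108/13631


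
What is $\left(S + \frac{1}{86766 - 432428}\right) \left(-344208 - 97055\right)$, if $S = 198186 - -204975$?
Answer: $- \frac{61493280979304803}{345662} \approx -1.779 \cdot 10^{11}$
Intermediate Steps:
$S = 403161$ ($S = 198186 + 204975 = 403161$)
$\left(S + \frac{1}{86766 - 432428}\right) \left(-344208 - 97055\right) = \left(403161 + \frac{1}{86766 - 432428}\right) \left(-344208 - 97055\right) = \left(403161 + \frac{1}{-345662}\right) \left(-441263\right) = \left(403161 - \frac{1}{345662}\right) \left(-441263\right) = \frac{139357437581}{345662} \left(-441263\right) = - \frac{61493280979304803}{345662}$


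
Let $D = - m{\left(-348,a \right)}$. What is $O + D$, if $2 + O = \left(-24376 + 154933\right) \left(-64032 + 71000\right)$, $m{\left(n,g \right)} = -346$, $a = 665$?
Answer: $909721520$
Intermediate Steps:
$D = 346$ ($D = \left(-1\right) \left(-346\right) = 346$)
$O = 909721174$ ($O = -2 + \left(-24376 + 154933\right) \left(-64032 + 71000\right) = -2 + 130557 \cdot 6968 = -2 + 909721176 = 909721174$)
$O + D = 909721174 + 346 = 909721520$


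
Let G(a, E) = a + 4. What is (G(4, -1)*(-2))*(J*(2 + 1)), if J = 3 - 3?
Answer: 0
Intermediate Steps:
G(a, E) = 4 + a
J = 0
(G(4, -1)*(-2))*(J*(2 + 1)) = ((4 + 4)*(-2))*(0*(2 + 1)) = (8*(-2))*(0*3) = -16*0 = 0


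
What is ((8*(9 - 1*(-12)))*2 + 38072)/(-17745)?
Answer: -38408/17745 ≈ -2.1644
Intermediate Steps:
((8*(9 - 1*(-12)))*2 + 38072)/(-17745) = ((8*(9 + 12))*2 + 38072)*(-1/17745) = ((8*21)*2 + 38072)*(-1/17745) = (168*2 + 38072)*(-1/17745) = (336 + 38072)*(-1/17745) = 38408*(-1/17745) = -38408/17745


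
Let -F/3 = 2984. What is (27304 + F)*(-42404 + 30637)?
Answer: -215947984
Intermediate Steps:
F = -8952 (F = -3*2984 = -8952)
(27304 + F)*(-42404 + 30637) = (27304 - 8952)*(-42404 + 30637) = 18352*(-11767) = -215947984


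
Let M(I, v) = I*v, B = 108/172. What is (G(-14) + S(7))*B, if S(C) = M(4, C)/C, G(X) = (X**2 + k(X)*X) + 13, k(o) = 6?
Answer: 81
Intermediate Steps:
B = 27/43 (B = 108*(1/172) = 27/43 ≈ 0.62791)
G(X) = 13 + X**2 + 6*X (G(X) = (X**2 + 6*X) + 13 = 13 + X**2 + 6*X)
S(C) = 4 (S(C) = (4*C)/C = 4)
(G(-14) + S(7))*B = ((13 + (-14)**2 + 6*(-14)) + 4)*(27/43) = ((13 + 196 - 84) + 4)*(27/43) = (125 + 4)*(27/43) = 129*(27/43) = 81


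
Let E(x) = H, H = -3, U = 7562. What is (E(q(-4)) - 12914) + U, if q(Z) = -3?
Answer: -5355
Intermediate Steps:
E(x) = -3
(E(q(-4)) - 12914) + U = (-3 - 12914) + 7562 = -12917 + 7562 = -5355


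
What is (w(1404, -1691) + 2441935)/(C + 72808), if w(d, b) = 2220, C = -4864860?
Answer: -2444155/4792052 ≈ -0.51004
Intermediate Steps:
(w(1404, -1691) + 2441935)/(C + 72808) = (2220 + 2441935)/(-4864860 + 72808) = 2444155/(-4792052) = 2444155*(-1/4792052) = -2444155/4792052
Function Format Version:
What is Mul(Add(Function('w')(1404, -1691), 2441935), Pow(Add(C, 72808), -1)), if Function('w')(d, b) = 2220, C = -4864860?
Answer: Rational(-2444155, 4792052) ≈ -0.51004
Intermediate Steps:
Mul(Add(Function('w')(1404, -1691), 2441935), Pow(Add(C, 72808), -1)) = Mul(Add(2220, 2441935), Pow(Add(-4864860, 72808), -1)) = Mul(2444155, Pow(-4792052, -1)) = Mul(2444155, Rational(-1, 4792052)) = Rational(-2444155, 4792052)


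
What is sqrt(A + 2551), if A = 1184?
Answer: 3*sqrt(415) ≈ 61.115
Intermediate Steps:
sqrt(A + 2551) = sqrt(1184 + 2551) = sqrt(3735) = 3*sqrt(415)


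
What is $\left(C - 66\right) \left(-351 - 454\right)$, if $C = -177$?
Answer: $195615$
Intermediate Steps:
$\left(C - 66\right) \left(-351 - 454\right) = \left(-177 - 66\right) \left(-351 - 454\right) = \left(-243\right) \left(-805\right) = 195615$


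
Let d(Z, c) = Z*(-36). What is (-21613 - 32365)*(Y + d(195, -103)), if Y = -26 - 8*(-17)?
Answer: 372987980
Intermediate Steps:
Y = 110 (Y = -26 + 136 = 110)
d(Z, c) = -36*Z
(-21613 - 32365)*(Y + d(195, -103)) = (-21613 - 32365)*(110 - 36*195) = -53978*(110 - 7020) = -53978*(-6910) = 372987980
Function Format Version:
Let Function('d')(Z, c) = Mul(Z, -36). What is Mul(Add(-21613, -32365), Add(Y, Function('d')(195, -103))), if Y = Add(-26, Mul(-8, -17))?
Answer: 372987980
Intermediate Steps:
Y = 110 (Y = Add(-26, 136) = 110)
Function('d')(Z, c) = Mul(-36, Z)
Mul(Add(-21613, -32365), Add(Y, Function('d')(195, -103))) = Mul(Add(-21613, -32365), Add(110, Mul(-36, 195))) = Mul(-53978, Add(110, -7020)) = Mul(-53978, -6910) = 372987980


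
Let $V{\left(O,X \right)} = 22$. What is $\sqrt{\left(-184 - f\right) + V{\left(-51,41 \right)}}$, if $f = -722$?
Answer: $4 \sqrt{35} \approx 23.664$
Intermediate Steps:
$\sqrt{\left(-184 - f\right) + V{\left(-51,41 \right)}} = \sqrt{\left(-184 - -722\right) + 22} = \sqrt{\left(-184 + 722\right) + 22} = \sqrt{538 + 22} = \sqrt{560} = 4 \sqrt{35}$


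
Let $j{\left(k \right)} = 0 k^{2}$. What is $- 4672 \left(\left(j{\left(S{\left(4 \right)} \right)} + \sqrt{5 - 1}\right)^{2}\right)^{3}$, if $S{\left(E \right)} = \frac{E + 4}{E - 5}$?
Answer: $-299008$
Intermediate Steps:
$S{\left(E \right)} = \frac{4 + E}{-5 + E}$
$j{\left(k \right)} = 0$
$- 4672 \left(\left(j{\left(S{\left(4 \right)} \right)} + \sqrt{5 - 1}\right)^{2}\right)^{3} = - 4672 \left(\left(0 + \sqrt{5 - 1}\right)^{2}\right)^{3} = - 4672 \left(\left(0 + \sqrt{4}\right)^{2}\right)^{3} = - 4672 \left(\left(0 + 2\right)^{2}\right)^{3} = - 4672 \left(2^{2}\right)^{3} = - 4672 \cdot 4^{3} = \left(-4672\right) 64 = -299008$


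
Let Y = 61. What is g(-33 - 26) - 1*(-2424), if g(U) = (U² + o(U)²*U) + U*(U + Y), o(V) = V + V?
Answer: -815729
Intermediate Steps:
o(V) = 2*V
g(U) = U² + 4*U³ + U*(61 + U) (g(U) = (U² + (2*U)²*U) + U*(U + 61) = (U² + (4*U²)*U) + U*(61 + U) = (U² + 4*U³) + U*(61 + U) = U² + 4*U³ + U*(61 + U))
g(-33 - 26) - 1*(-2424) = (-33 - 26)*(61 + 2*(-33 - 26) + 4*(-33 - 26)²) - 1*(-2424) = -59*(61 + 2*(-59) + 4*(-59)²) + 2424 = -59*(61 - 118 + 4*3481) + 2424 = -59*(61 - 118 + 13924) + 2424 = -59*13867 + 2424 = -818153 + 2424 = -815729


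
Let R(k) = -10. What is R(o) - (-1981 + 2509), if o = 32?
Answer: -538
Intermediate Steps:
R(o) - (-1981 + 2509) = -10 - (-1981 + 2509) = -10 - 1*528 = -10 - 528 = -538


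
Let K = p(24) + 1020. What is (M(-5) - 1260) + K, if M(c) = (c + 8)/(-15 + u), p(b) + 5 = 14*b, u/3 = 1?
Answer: 363/4 ≈ 90.750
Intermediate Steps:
u = 3 (u = 3*1 = 3)
p(b) = -5 + 14*b
K = 1351 (K = (-5 + 14*24) + 1020 = (-5 + 336) + 1020 = 331 + 1020 = 1351)
M(c) = -⅔ - c/12 (M(c) = (c + 8)/(-15 + 3) = (8 + c)/(-12) = (8 + c)*(-1/12) = -⅔ - c/12)
(M(-5) - 1260) + K = ((-⅔ - 1/12*(-5)) - 1260) + 1351 = ((-⅔ + 5/12) - 1260) + 1351 = (-¼ - 1260) + 1351 = -5041/4 + 1351 = 363/4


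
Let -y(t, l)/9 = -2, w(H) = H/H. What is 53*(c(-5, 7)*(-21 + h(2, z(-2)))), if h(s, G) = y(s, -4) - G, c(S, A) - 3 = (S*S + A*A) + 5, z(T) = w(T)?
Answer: -17384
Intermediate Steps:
w(H) = 1
z(T) = 1
y(t, l) = 18 (y(t, l) = -9*(-2) = 18)
c(S, A) = 8 + A**2 + S**2 (c(S, A) = 3 + ((S*S + A*A) + 5) = 3 + ((S**2 + A**2) + 5) = 3 + ((A**2 + S**2) + 5) = 3 + (5 + A**2 + S**2) = 8 + A**2 + S**2)
h(s, G) = 18 - G
53*(c(-5, 7)*(-21 + h(2, z(-2)))) = 53*((8 + 7**2 + (-5)**2)*(-21 + (18 - 1*1))) = 53*((8 + 49 + 25)*(-21 + (18 - 1))) = 53*(82*(-21 + 17)) = 53*(82*(-4)) = 53*(-328) = -17384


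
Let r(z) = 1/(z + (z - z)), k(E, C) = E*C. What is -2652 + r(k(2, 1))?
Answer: -5303/2 ≈ -2651.5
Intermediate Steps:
k(E, C) = C*E
r(z) = 1/z (r(z) = 1/(z + 0) = 1/z)
-2652 + r(k(2, 1)) = -2652 + 1/(1*2) = -2652 + 1/2 = -5303/2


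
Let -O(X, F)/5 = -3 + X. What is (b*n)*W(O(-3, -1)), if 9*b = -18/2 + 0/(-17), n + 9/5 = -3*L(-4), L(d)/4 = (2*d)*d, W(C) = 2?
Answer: 3858/5 ≈ 771.60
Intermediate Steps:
O(X, F) = 15 - 5*X (O(X, F) = -5*(-3 + X) = 15 - 5*X)
L(d) = 8*d² (L(d) = 4*((2*d)*d) = 4*(2*d²) = 8*d²)
n = -1929/5 (n = -9/5 - 24*(-4)² = -9/5 - 24*16 = -9/5 - 3*128 = -9/5 - 384 = -1929/5 ≈ -385.80)
b = -1 (b = (-18/2 + 0/(-17))/9 = (-18*½ + 0*(-1/17))/9 = (-9 + 0)/9 = (⅑)*(-9) = -1)
(b*n)*W(O(-3, -1)) = -1*(-1929/5)*2 = (1929/5)*2 = 3858/5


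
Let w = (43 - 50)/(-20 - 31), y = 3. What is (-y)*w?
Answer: -7/17 ≈ -0.41176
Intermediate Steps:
w = 7/51 (w = -7/(-51) = -7*(-1/51) = 7/51 ≈ 0.13725)
(-y)*w = -1*3*(7/51) = -3*7/51 = -7/17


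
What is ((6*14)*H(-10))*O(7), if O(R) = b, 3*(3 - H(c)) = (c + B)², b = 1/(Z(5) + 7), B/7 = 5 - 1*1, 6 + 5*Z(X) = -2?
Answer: -4900/3 ≈ -1633.3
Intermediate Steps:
Z(X) = -8/5 (Z(X) = -6/5 + (⅕)*(-2) = -6/5 - ⅖ = -8/5)
B = 28 (B = 7*(5 - 1*1) = 7*(5 - 1) = 7*4 = 28)
b = 5/27 (b = 1/(-8/5 + 7) = 1/(27/5) = 5/27 ≈ 0.18519)
H(c) = 3 - (28 + c)²/3 (H(c) = 3 - (c + 28)²/3 = 3 - (28 + c)²/3)
O(R) = 5/27
((6*14)*H(-10))*O(7) = ((6*14)*(3 - (28 - 10)²/3))*(5/27) = (84*(3 - ⅓*18²))*(5/27) = (84*(3 - ⅓*324))*(5/27) = (84*(3 - 108))*(5/27) = (84*(-105))*(5/27) = -8820*5/27 = -4900/3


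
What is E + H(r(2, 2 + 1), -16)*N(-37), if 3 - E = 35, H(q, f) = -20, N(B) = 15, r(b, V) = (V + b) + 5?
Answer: -332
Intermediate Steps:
r(b, V) = 5 + V + b
E = -32 (E = 3 - 1*35 = 3 - 35 = -32)
E + H(r(2, 2 + 1), -16)*N(-37) = -32 - 20*15 = -32 - 300 = -332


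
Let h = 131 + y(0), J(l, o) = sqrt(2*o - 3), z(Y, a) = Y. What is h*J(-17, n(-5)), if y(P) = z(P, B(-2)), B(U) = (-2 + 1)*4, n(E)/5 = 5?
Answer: 131*sqrt(47) ≈ 898.09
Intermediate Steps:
n(E) = 25 (n(E) = 5*5 = 25)
B(U) = -4 (B(U) = -1*4 = -4)
y(P) = P
J(l, o) = sqrt(-3 + 2*o)
h = 131 (h = 131 + 0 = 131)
h*J(-17, n(-5)) = 131*sqrt(-3 + 2*25) = 131*sqrt(-3 + 50) = 131*sqrt(47)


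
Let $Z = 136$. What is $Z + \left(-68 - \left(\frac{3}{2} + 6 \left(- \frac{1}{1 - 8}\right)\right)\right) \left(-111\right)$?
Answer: $\frac{111239}{14} \approx 7945.6$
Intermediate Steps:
$Z + \left(-68 - \left(\frac{3}{2} + 6 \left(- \frac{1}{1 - 8}\right)\right)\right) \left(-111\right) = 136 + \left(-68 - \left(\frac{3}{2} + 6 \left(- \frac{1}{1 - 8}\right)\right)\right) \left(-111\right) = 136 + \left(-68 - \left(\frac{3}{2} + \frac{6}{\left(-1\right) \left(1 - 8\right)}\right)\right) \left(-111\right) = 136 + \left(-68 - \left(\frac{3}{2} + \frac{6}{\left(-1\right) \left(-7\right)}\right)\right) \left(-111\right) = 136 + \left(-68 - \left(\frac{3}{2} + \frac{6}{7}\right)\right) \left(-111\right) = 136 + \left(-68 - \frac{33}{14}\right) \left(-111\right) = 136 - - \frac{109335}{14} = 136 + \frac{109335}{14} = \frac{111239}{14}$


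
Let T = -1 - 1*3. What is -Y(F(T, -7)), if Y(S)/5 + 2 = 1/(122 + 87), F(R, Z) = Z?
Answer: 2085/209 ≈ 9.9761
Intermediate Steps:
T = -4 (T = -1 - 3 = -4)
Y(S) = -2085/209 (Y(S) = -10 + 5/(122 + 87) = -10 + 5/209 = -2085/209)
-Y(F(T, -7)) = -1*(-2085/209) = 2085/209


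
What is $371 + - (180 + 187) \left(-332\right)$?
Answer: $122215$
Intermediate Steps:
$371 + - (180 + 187) \left(-332\right) = 371 + \left(-1\right) 367 \left(-332\right) = 371 - -121844 = 371 + 121844 = 122215$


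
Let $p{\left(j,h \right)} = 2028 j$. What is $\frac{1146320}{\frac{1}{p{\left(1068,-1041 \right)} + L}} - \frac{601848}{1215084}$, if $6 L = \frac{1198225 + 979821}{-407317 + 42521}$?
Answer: $\frac{5291001788701863913754}{2131047033} \approx 2.4828 \cdot 10^{12}$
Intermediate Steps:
$L = - \frac{1089023}{1094388}$ ($L = \frac{\left(1198225 + 979821\right) \frac{1}{-407317 + 42521}}{6} = \frac{2178046 \frac{1}{-364796}}{6} = \frac{2178046 \left(- \frac{1}{364796}\right)}{6} = \frac{1}{6} \left(- \frac{1089023}{182398}\right) = - \frac{1089023}{1094388} \approx -0.9951$)
$\frac{1146320}{\frac{1}{p{\left(1068,-1041 \right)} + L}} - \frac{601848}{1215084} = \frac{1146320}{\frac{1}{2028 \cdot 1068 - \frac{1089023}{1094388}}} - \frac{601848}{1215084} = \frac{1146320}{\frac{1}{2165904 - \frac{1089023}{1094388}}} - \frac{3858}{7789} = \frac{1146320}{\frac{1}{\frac{2370338257729}{1094388}}} - \frac{3858}{7789} = \frac{1146320}{\frac{1094388}{2370338257729}} - \frac{3858}{7789} = 1146320 \cdot \frac{2370338257729}{1094388} - \frac{3858}{7789} = \frac{679291537899976820}{273597} - \frac{3858}{7789} = \frac{5291001788701863913754}{2131047033}$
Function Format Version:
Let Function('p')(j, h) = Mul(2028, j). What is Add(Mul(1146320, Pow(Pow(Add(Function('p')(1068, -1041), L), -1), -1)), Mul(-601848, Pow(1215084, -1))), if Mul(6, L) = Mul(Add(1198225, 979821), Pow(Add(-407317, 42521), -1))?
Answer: Rational(5291001788701863913754, 2131047033) ≈ 2.4828e+12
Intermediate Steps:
L = Rational(-1089023, 1094388) (L = Mul(Rational(1, 6), Mul(Add(1198225, 979821), Pow(Add(-407317, 42521), -1))) = Mul(Rational(1, 6), Mul(2178046, Pow(-364796, -1))) = Mul(Rational(1, 6), Mul(2178046, Rational(-1, 364796))) = Mul(Rational(1, 6), Rational(-1089023, 182398)) = Rational(-1089023, 1094388) ≈ -0.99510)
Add(Mul(1146320, Pow(Pow(Add(Function('p')(1068, -1041), L), -1), -1)), Mul(-601848, Pow(1215084, -1))) = Add(Mul(1146320, Pow(Pow(Add(Mul(2028, 1068), Rational(-1089023, 1094388)), -1), -1)), Mul(-601848, Pow(1215084, -1))) = Add(Mul(1146320, Pow(Pow(Add(2165904, Rational(-1089023, 1094388)), -1), -1)), Mul(-601848, Rational(1, 1215084))) = Add(Mul(1146320, Pow(Pow(Rational(2370338257729, 1094388), -1), -1)), Rational(-3858, 7789)) = Add(Mul(1146320, Pow(Rational(1094388, 2370338257729), -1)), Rational(-3858, 7789)) = Add(Mul(1146320, Rational(2370338257729, 1094388)), Rational(-3858, 7789)) = Add(Rational(679291537899976820, 273597), Rational(-3858, 7789)) = Rational(5291001788701863913754, 2131047033)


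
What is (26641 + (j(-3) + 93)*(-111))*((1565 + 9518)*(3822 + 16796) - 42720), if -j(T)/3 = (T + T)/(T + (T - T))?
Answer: 3880276292816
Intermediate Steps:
j(T) = -6 (j(T) = -3*(T + T)/(T + (T - T)) = -3*2*T/(T + 0) = -3*2*T/T = -3*2 = -6)
(26641 + (j(-3) + 93)*(-111))*((1565 + 9518)*(3822 + 16796) - 42720) = (26641 + (-6 + 93)*(-111))*((1565 + 9518)*(3822 + 16796) - 42720) = (26641 + 87*(-111))*(11083*20618 - 42720) = (26641 - 9657)*(228509294 - 42720) = 16984*228466574 = 3880276292816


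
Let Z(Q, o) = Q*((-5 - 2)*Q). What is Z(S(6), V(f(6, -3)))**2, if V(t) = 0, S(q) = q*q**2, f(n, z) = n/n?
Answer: 106662334464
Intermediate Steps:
f(n, z) = 1
S(q) = q**3
Z(Q, o) = -7*Q**2 (Z(Q, o) = Q*(-7*Q) = -7*Q**2)
Z(S(6), V(f(6, -3)))**2 = (-7*(6**3)**2)**2 = (-7*216**2)**2 = (-7*46656)**2 = (-326592)**2 = 106662334464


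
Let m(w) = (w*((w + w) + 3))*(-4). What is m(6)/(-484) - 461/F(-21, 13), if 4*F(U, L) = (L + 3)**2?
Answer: -50021/7744 ≈ -6.4593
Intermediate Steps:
F(U, L) = (3 + L)**2/4 (F(U, L) = (L + 3)**2/4 = (3 + L)**2/4)
m(w) = -4*w*(3 + 2*w) (m(w) = (w*(2*w + 3))*(-4) = (w*(3 + 2*w))*(-4) = -4*w*(3 + 2*w))
m(6)/(-484) - 461/F(-21, 13) = -4*6*(3 + 2*6)/(-484) - 461*4/(3 + 13)**2 = -4*6*(3 + 12)*(-1/484) - 461/((1/4)*16**2) = -4*6*15*(-1/484) - 461/((1/4)*256) = -360*(-1/484) - 461/64 = 90/121 - 461*1/64 = 90/121 - 461/64 = -50021/7744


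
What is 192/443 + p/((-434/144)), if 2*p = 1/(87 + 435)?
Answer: 1207370/2787799 ≈ 0.43309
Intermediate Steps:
p = 1/1044 (p = 1/(2*(87 + 435)) = (½)/522 = (½)*(1/522) = 1/1044 ≈ 0.00095785)
192/443 + p/((-434/144)) = 192/443 + 1/(1044*((-434/144))) = 192*(1/443) + 1/(1044*((-434*1/144))) = 192/443 + 1/(1044*(-217/72)) = 192/443 + (1/1044)*(-72/217) = 192/443 - 2/6293 = 1207370/2787799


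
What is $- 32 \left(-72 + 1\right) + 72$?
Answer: $2344$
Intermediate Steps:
$- 32 \left(-72 + 1\right) + 72 = \left(-32\right) \left(-71\right) + 72 = 2272 + 72 = 2344$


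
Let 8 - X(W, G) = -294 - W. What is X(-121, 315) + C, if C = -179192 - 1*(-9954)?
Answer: -169057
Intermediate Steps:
X(W, G) = 302 + W (X(W, G) = 8 - (-294 - W) = 8 + (294 + W) = 302 + W)
C = -169238 (C = -179192 + 9954 = -169238)
X(-121, 315) + C = (302 - 121) - 169238 = 181 - 169238 = -169057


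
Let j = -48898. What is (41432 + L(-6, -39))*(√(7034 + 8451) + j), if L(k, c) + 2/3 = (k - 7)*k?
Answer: -6089170144/3 + 124528*√15485/3 ≈ -2.0246e+9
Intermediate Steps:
L(k, c) = -⅔ + k*(-7 + k) (L(k, c) = -⅔ + (k - 7)*k = -⅔ + (-7 + k)*k = -⅔ + k*(-7 + k))
(41432 + L(-6, -39))*(√(7034 + 8451) + j) = (41432 + (-⅔ + (-6)² - 7*(-6)))*(√(7034 + 8451) - 48898) = (41432 + (-⅔ + 36 + 42))*(√15485 - 48898) = (41432 + 232/3)*(-48898 + √15485) = 124528*(-48898 + √15485)/3 = -6089170144/3 + 124528*√15485/3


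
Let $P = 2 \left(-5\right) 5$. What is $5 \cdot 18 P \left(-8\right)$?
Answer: $36000$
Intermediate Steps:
$P = -50$ ($P = \left(-10\right) 5 = -50$)
$5 \cdot 18 P \left(-8\right) = 5 \cdot 18 \left(-50\right) \left(-8\right) = 90 \left(-50\right) \left(-8\right) = \left(-4500\right) \left(-8\right) = 36000$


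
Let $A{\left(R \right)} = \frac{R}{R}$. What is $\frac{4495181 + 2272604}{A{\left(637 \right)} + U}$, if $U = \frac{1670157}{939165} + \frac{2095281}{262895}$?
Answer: $\frac{111398545417408325}{176919485837} \approx 6.2966 \cdot 10^{5}$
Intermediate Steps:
$A{\left(R \right)} = 1$
$U = \frac{160459366992}{16460118845}$ ($U = 1670157 \cdot \frac{1}{939165} + 2095281 \cdot \frac{1}{262895} = \frac{556719}{313055} + \frac{2095281}{262895} = \frac{160459366992}{16460118845} \approx 9.7484$)
$\frac{4495181 + 2272604}{A{\left(637 \right)} + U} = \frac{4495181 + 2272604}{1 + \frac{160459366992}{16460118845}} = \frac{6767785}{\frac{176919485837}{16460118845}} = 6767785 \cdot \frac{16460118845}{176919485837} = \frac{111398545417408325}{176919485837}$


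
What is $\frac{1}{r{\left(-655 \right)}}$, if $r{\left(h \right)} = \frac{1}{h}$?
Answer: $-655$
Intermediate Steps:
$\frac{1}{r{\left(-655 \right)}} = \frac{1}{\frac{1}{-655}} = \frac{1}{- \frac{1}{655}} = -655$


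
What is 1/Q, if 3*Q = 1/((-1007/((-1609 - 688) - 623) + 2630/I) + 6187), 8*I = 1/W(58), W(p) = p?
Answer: 10744204341/2920 ≈ 3.6795e+6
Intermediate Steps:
I = 1/464 (I = (⅛)/58 = (⅛)*(1/58) = 1/464 ≈ 0.0021552)
Q = 2920/10744204341 (Q = 1/(3*((-1007/((-1609 - 688) - 623) + 2630/(1/464)) + 6187)) = 1/(3*((-1007/(-2297 - 623) + 2630*464) + 6187)) = 1/(3*((-1007/(-2920) + 1220320) + 6187)) = 1/(3*((-1007*(-1/2920) + 1220320) + 6187)) = 1/(3*((1007/2920 + 1220320) + 6187)) = 1/(3*(3563335407/2920 + 6187)) = 1/(3*(3581401447/2920)) = (⅓)*(2920/3581401447) = 2920/10744204341 ≈ 2.7177e-7)
1/Q = 1/(2920/10744204341) = 10744204341/2920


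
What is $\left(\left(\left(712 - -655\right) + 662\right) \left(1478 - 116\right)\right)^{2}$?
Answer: $7636921196004$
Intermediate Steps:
$\left(\left(\left(712 - -655\right) + 662\right) \left(1478 - 116\right)\right)^{2} = \left(\left(\left(712 + 655\right) + 662\right) 1362\right)^{2} = \left(\left(1367 + 662\right) 1362\right)^{2} = \left(2029 \cdot 1362\right)^{2} = 2763498^{2} = 7636921196004$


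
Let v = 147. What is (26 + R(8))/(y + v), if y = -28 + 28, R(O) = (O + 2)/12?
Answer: 23/126 ≈ 0.18254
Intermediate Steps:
R(O) = ⅙ + O/12 (R(O) = (2 + O)*(1/12) = ⅙ + O/12)
y = 0
(26 + R(8))/(y + v) = (26 + (⅙ + (1/12)*8))/(0 + 147) = (26 + (⅙ + ⅔))/147 = (26 + ⅚)/147 = (1/147)*(161/6) = 23/126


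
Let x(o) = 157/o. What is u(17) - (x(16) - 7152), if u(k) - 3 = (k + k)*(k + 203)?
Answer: 234003/16 ≈ 14625.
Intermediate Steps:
u(k) = 3 + 2*k*(203 + k) (u(k) = 3 + (k + k)*(k + 203) = 3 + (2*k)*(203 + k) = 3 + 2*k*(203 + k))
u(17) - (x(16) - 7152) = (3 + 2*17**2 + 406*17) - (157/16 - 7152) = (3 + 2*289 + 6902) - (157*(1/16) - 7152) = (3 + 578 + 6902) - (157/16 - 7152) = 7483 - 1*(-114275/16) = 7483 + 114275/16 = 234003/16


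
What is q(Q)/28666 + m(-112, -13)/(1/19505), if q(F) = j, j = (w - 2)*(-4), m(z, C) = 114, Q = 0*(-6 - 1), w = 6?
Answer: 31870428802/14333 ≈ 2.2236e+6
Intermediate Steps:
Q = 0 (Q = 0*(-7) = 0)
j = -16 (j = (6 - 2)*(-4) = 4*(-4) = -16)
q(F) = -16
q(Q)/28666 + m(-112, -13)/(1/19505) = -16/28666 + 114/(1/19505) = -16*1/28666 + 114/(1/19505) = -8/14333 + 114*19505 = -8/14333 + 2223570 = 31870428802/14333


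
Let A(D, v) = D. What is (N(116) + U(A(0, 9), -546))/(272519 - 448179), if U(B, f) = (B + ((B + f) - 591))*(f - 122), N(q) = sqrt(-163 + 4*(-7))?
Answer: -189879/43915 - I*sqrt(191)/175660 ≈ -4.3238 - 7.8676e-5*I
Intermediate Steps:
N(q) = I*sqrt(191) (N(q) = sqrt(-163 - 28) = sqrt(-191) = I*sqrt(191))
U(B, f) = (-122 + f)*(-591 + f + 2*B) (U(B, f) = (B + (-591 + B + f))*(-122 + f) = (-591 + f + 2*B)*(-122 + f) = (-122 + f)*(-591 + f + 2*B))
(N(116) + U(A(0, 9), -546))/(272519 - 448179) = (I*sqrt(191) + (72102 + (-546)**2 - 713*(-546) - 244*0 + 2*0*(-546)))/(272519 - 448179) = (I*sqrt(191) + (72102 + 298116 + 389298 + 0 + 0))/(-175660) = (I*sqrt(191) + 759516)*(-1/175660) = (759516 + I*sqrt(191))*(-1/175660) = -189879/43915 - I*sqrt(191)/175660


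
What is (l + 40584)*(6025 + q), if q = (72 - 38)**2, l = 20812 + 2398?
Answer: 458104714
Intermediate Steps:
l = 23210
q = 1156 (q = 34**2 = 1156)
(l + 40584)*(6025 + q) = (23210 + 40584)*(6025 + 1156) = 63794*7181 = 458104714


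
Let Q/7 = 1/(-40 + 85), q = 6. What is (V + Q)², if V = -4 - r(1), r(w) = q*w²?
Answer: 196249/2025 ≈ 96.913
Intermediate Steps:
r(w) = 6*w²
V = -10 (V = -4 - 6*1² = -4 - 6 = -10)
Q = 7/45 (Q = 7/(-40 + 85) = 7/45 ≈ 0.15556)
(V + Q)² = (-10 + 7/45)² = (-443/45)² = 196249/2025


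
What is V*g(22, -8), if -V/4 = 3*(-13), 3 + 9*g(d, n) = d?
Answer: 988/3 ≈ 329.33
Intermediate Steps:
g(d, n) = -⅓ + d/9
V = 156 (V = -12*(-13) = -4*(-39) = 156)
V*g(22, -8) = 156*(-⅓ + (⅑)*22) = 156*(-⅓ + 22/9) = 156*(19/9) = 988/3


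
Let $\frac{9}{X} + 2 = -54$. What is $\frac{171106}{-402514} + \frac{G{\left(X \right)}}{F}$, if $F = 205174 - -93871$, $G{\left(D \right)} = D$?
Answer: $- \frac{204673833839}{481479196520} \approx -0.42509$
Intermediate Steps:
$X = - \frac{9}{56}$ ($X = \frac{9}{-2 - 54} = \frac{9}{-56} = 9 \left(- \frac{1}{56}\right) = - \frac{9}{56} \approx -0.16071$)
$F = 299045$ ($F = 205174 + 93871 = 299045$)
$\frac{171106}{-402514} + \frac{G{\left(X \right)}}{F} = \frac{171106}{-402514} - \frac{9}{56 \cdot 299045} = 171106 \left(- \frac{1}{402514}\right) - \frac{9}{16746520} = - \frac{85553}{201257} - \frac{9}{16746520} = - \frac{204673833839}{481479196520}$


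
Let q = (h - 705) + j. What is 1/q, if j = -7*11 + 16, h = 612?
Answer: -1/154 ≈ -0.0064935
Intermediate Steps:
j = -61 (j = -77 + 16 = -61)
q = -154 (q = (612 - 705) - 61 = -93 - 61 = -154)
1/q = 1/(-154) = -1/154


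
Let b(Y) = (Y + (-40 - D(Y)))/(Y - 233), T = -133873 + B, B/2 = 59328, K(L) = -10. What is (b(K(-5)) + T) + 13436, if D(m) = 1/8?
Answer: -3461863/1944 ≈ -1780.8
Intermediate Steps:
D(m) = ⅛
B = 118656 (B = 2*59328 = 118656)
T = -15217 (T = -133873 + 118656 = -15217)
b(Y) = (-321/8 + Y)/(-233 + Y) (b(Y) = (Y + (-40 - 1*⅛))/(Y - 233) = (Y + (-40 - ⅛))/(-233 + Y) = (Y - 321/8)/(-233 + Y) = (-321/8 + Y)/(-233 + Y))
(b(K(-5)) + T) + 13436 = ((-321/8 - 10)/(-233 - 10) - 15217) + 13436 = (-401/8/(-243) - 15217) + 13436 = (-1/243*(-401/8) - 15217) + 13436 = (401/1944 - 15217) + 13436 = -29581447/1944 + 13436 = -3461863/1944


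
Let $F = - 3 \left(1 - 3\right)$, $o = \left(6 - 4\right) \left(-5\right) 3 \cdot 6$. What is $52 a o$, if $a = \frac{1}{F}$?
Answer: $-1560$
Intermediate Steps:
$o = -180$ ($o = 2 \left(-5\right) 3 \cdot 6 = \left(-10\right) 3 \cdot 6 = \left(-30\right) 6 = -180$)
$F = 6$ ($F = \left(-3\right) \left(-2\right) = 6$)
$a = \frac{1}{6} \approx 0.16667$
$52 a o = 52 \cdot \frac{1}{6} \left(-180\right) = \frac{26}{3} \left(-180\right) = -1560$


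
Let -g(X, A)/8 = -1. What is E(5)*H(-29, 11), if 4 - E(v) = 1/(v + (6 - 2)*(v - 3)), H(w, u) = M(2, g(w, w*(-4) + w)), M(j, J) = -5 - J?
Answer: -51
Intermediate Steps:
g(X, A) = 8 (g(X, A) = -8*(-1) = 8)
H(w, u) = -13 (H(w, u) = -5 - 1*8 = -5 - 8 = -13)
E(v) = 4 - 1/(-12 + 5*v) (E(v) = 4 - 1/(v + (6 - 2)*(v - 3)) = 4 - 1/(v + 4*(-3 + v)) = 4 - 1/(v + (-12 + 4*v)) = 4 - 1/(-12 + 5*v))
E(5)*H(-29, 11) = ((-49 + 20*5)/(-12 + 5*5))*(-13) = ((-49 + 100)/(-12 + 25))*(-13) = (51/13)*(-13) = -51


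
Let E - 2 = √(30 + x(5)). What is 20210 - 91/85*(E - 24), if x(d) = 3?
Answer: 1719852/85 - 91*√33/85 ≈ 20227.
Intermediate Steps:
E = 2 + √33 (E = 2 + √(30 + 3) = 2 + √33 ≈ 7.7446)
20210 - 91/85*(E - 24) = 20210 - 91/85*((2 + √33) - 24) = 20210 - 91*(1/85)*(-22 + √33) = 20210 - 91*(-22 + √33)/85 = 20210 - (-2002/85 + 91*√33/85) = 20210 + (2002/85 - 91*√33/85) = 1719852/85 - 91*√33/85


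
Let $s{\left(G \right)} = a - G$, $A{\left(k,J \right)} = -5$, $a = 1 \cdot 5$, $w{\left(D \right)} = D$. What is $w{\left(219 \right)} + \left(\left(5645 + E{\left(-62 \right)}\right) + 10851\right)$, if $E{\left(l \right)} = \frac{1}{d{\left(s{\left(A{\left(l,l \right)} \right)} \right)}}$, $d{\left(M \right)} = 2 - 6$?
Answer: $\frac{66859}{4} \approx 16715.0$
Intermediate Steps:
$a = 5$
$s{\left(G \right)} = 5 - G$
$d{\left(M \right)} = -4$ ($d{\left(M \right)} = 2 - 6 = -4$)
$E{\left(l \right)} = - \frac{1}{4}$ ($E{\left(l \right)} = \frac{1}{-4} = - \frac{1}{4}$)
$w{\left(219 \right)} + \left(\left(5645 + E{\left(-62 \right)}\right) + 10851\right) = 219 + \left(\left(5645 - \frac{1}{4}\right) + 10851\right) = 219 + \left(\frac{22579}{4} + 10851\right) = 219 + \frac{65983}{4} = \frac{66859}{4}$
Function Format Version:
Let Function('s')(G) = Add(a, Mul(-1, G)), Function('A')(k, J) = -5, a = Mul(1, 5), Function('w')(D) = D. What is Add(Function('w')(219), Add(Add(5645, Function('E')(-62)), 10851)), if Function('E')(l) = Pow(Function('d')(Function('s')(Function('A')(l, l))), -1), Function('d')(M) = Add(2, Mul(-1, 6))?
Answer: Rational(66859, 4) ≈ 16715.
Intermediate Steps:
a = 5
Function('s')(G) = Add(5, Mul(-1, G))
Function('d')(M) = -4 (Function('d')(M) = Add(2, -6) = -4)
Function('E')(l) = Rational(-1, 4) (Function('E')(l) = Pow(-4, -1) = Rational(-1, 4))
Add(Function('w')(219), Add(Add(5645, Function('E')(-62)), 10851)) = Add(219, Add(Add(5645, Rational(-1, 4)), 10851)) = Add(219, Add(Rational(22579, 4), 10851)) = Add(219, Rational(65983, 4)) = Rational(66859, 4)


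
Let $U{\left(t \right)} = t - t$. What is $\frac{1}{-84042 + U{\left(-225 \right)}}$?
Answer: $- \frac{1}{84042} \approx -1.1899 \cdot 10^{-5}$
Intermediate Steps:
$U{\left(t \right)} = 0$
$\frac{1}{-84042 + U{\left(-225 \right)}} = \frac{1}{-84042 + 0} = \frac{1}{-84042} = - \frac{1}{84042}$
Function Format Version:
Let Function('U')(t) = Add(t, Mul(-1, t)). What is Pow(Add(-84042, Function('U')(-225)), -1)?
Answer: Rational(-1, 84042) ≈ -1.1899e-5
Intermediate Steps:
Function('U')(t) = 0
Pow(Add(-84042, Function('U')(-225)), -1) = Pow(Add(-84042, 0), -1) = Pow(-84042, -1) = Rational(-1, 84042)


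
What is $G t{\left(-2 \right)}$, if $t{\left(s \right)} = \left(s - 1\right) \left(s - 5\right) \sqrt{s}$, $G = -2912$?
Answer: $- 61152 i \sqrt{2} \approx - 86482.0 i$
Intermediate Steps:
$t{\left(s \right)} = \sqrt{s} \left(-1 + s\right) \left(-5 + s\right)$ ($t{\left(s \right)} = \left(-1 + s\right) \left(-5 + s\right) \sqrt{s} = \sqrt{s} \left(-1 + s\right) \left(-5 + s\right)$)
$G t{\left(-2 \right)} = - 2912 \sqrt{-2} \left(5 + \left(-2\right)^{2} - -12\right) = - 2912 i \sqrt{2} \left(5 + 4 + 12\right) = - 2912 i \sqrt{2} \cdot 21 = - 2912 \cdot 21 i \sqrt{2} = - 61152 i \sqrt{2}$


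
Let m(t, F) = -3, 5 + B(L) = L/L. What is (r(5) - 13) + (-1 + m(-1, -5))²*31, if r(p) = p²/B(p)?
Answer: 1907/4 ≈ 476.75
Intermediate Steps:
B(L) = -4 (B(L) = -5 + L/L = -5 + 1 = -4)
r(p) = -p²/4 (r(p) = p²/(-4) = p²*(-¼) = -p²/4)
(r(5) - 13) + (-1 + m(-1, -5))²*31 = (-¼*5² - 13) + (-1 - 3)²*31 = (-¼*25 - 13) + (-4)²*31 = (-25/4 - 13) + 16*31 = -77/4 + 496 = 1907/4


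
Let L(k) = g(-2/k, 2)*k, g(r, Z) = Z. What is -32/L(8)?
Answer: -2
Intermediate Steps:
L(k) = 2*k
-32/L(8) = -32/(2*8) = -32/16 = -32*1/16 = -2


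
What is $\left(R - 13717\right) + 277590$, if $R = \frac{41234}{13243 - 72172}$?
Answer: $\frac{15549730783}{58929} \approx 2.6387 \cdot 10^{5}$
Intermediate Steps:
$R = - \frac{41234}{58929}$ ($R = \frac{41234}{-58929} = 41234 \left(- \frac{1}{58929}\right) = - \frac{41234}{58929} \approx -0.69972$)
$\left(R - 13717\right) + 277590 = \left(- \frac{41234}{58929} - 13717\right) + 277590 = - \frac{808370327}{58929} + 277590 = \frac{15549730783}{58929}$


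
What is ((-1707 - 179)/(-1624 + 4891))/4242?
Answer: -943/6929307 ≈ -0.00013609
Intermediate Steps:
((-1707 - 179)/(-1624 + 4891))/4242 = -1886/3267*(1/4242) = -1886*1/3267*(1/4242) = -1886/3267*1/4242 = -943/6929307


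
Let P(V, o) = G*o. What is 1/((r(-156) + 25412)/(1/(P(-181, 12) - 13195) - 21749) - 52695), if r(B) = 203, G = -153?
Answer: -65381844/3445373273393 ≈ -1.8977e-5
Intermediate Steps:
P(V, o) = -153*o
1/((r(-156) + 25412)/(1/(P(-181, 12) - 13195) - 21749) - 52695) = 1/((203 + 25412)/(1/(-153*12 - 13195) - 21749) - 52695) = 1/(25615/(1/(-1836 - 13195) - 21749) - 52695) = 1/(25615/(1/(-15031) - 21749) - 52695) = 1/(25615/(-1/15031 - 21749) - 52695) = 1/(25615/(-326909220/15031) - 52695) = 1/(25615*(-15031/326909220) - 52695) = 1/(-77003813/65381844 - 52695) = 1/(-3445373273393/65381844) = -65381844/3445373273393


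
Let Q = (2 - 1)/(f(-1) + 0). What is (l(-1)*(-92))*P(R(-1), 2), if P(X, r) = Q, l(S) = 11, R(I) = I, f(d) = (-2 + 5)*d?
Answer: 1012/3 ≈ 337.33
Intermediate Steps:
f(d) = 3*d
Q = -⅓ (Q = (2 - 1)/(3*(-1) + 0) = 1/(-3 + 0) = 1/(-3) = 1*(-⅓) = -⅓ ≈ -0.33333)
P(X, r) = -⅓
(l(-1)*(-92))*P(R(-1), 2) = (11*(-92))*(-⅓) = -1012*(-⅓) = 1012/3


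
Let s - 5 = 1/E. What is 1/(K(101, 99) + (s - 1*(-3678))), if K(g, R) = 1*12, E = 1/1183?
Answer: 1/4878 ≈ 0.00020500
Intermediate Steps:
E = 1/1183 ≈ 0.00084531
K(g, R) = 12
s = 1188 (s = 5 + 1/(1/1183) = 5 + 1183 = 1188)
1/(K(101, 99) + (s - 1*(-3678))) = 1/(12 + (1188 - 1*(-3678))) = 1/(12 + (1188 + 3678)) = 1/(12 + 4866) = 1/4878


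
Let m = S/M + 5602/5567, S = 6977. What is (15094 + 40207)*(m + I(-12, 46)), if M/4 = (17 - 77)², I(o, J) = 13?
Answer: 64240526044859/80164800 ≈ 8.0136e+5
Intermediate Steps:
M = 14400 (M = 4*(17 - 77)² = 4*(-60)² = 4*3600 = 14400)
m = 119509759/80164800 (m = 6977/14400 + 5602/5567 = 119509759/80164800 ≈ 1.4908)
(15094 + 40207)*(m + I(-12, 46)) = (15094 + 40207)*(119509759/80164800 + 13) = 55301*(1161652159/80164800) = 64240526044859/80164800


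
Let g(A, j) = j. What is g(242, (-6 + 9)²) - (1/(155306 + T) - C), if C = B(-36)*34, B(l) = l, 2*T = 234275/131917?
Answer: -49784913800819/40975237479 ≈ -1215.0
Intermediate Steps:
T = 234275/263834 (T = (234275/131917)/2 = (234275*(1/131917))/2 = (½)*(234275/131917) = 234275/263834 ≈ 0.88796)
C = -1224 (C = -36*34 = -1224)
g(242, (-6 + 9)²) - (1/(155306 + T) - C) = (-6 + 9)² - (1/(155306 + 234275/263834) - 1*(-1224)) = 3² - (1/(40975237479/263834) + 1224) = 9 - (263834/40975237479 + 1224) = 9 - 1*50153690938130/40975237479 = 9 - 50153690938130/40975237479 = -49784913800819/40975237479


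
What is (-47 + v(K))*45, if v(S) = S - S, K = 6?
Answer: -2115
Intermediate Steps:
v(S) = 0
(-47 + v(K))*45 = (-47 + 0)*45 = -47*45 = -2115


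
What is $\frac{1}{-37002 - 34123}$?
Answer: $- \frac{1}{71125} \approx -1.406 \cdot 10^{-5}$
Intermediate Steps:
$\frac{1}{-37002 - 34123} = \frac{1}{-71125} = - \frac{1}{71125}$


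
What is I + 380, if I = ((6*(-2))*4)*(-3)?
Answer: 524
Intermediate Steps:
I = 144 (I = -12*4*(-3) = -48*(-3) = 144)
I + 380 = 144 + 380 = 524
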